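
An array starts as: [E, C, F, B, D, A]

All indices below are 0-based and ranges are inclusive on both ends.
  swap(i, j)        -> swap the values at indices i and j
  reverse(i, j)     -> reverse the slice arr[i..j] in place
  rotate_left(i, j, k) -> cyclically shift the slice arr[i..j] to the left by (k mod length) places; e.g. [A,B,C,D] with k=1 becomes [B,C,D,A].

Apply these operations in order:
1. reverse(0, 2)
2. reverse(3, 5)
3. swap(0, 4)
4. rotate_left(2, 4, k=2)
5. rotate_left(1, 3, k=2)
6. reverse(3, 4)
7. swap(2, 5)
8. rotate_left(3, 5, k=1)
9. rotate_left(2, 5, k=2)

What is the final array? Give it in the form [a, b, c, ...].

Answer: [D, E, C, A, B, F]

Derivation:
After 1 (reverse(0, 2)): [F, C, E, B, D, A]
After 2 (reverse(3, 5)): [F, C, E, A, D, B]
After 3 (swap(0, 4)): [D, C, E, A, F, B]
After 4 (rotate_left(2, 4, k=2)): [D, C, F, E, A, B]
After 5 (rotate_left(1, 3, k=2)): [D, E, C, F, A, B]
After 6 (reverse(3, 4)): [D, E, C, A, F, B]
After 7 (swap(2, 5)): [D, E, B, A, F, C]
After 8 (rotate_left(3, 5, k=1)): [D, E, B, F, C, A]
After 9 (rotate_left(2, 5, k=2)): [D, E, C, A, B, F]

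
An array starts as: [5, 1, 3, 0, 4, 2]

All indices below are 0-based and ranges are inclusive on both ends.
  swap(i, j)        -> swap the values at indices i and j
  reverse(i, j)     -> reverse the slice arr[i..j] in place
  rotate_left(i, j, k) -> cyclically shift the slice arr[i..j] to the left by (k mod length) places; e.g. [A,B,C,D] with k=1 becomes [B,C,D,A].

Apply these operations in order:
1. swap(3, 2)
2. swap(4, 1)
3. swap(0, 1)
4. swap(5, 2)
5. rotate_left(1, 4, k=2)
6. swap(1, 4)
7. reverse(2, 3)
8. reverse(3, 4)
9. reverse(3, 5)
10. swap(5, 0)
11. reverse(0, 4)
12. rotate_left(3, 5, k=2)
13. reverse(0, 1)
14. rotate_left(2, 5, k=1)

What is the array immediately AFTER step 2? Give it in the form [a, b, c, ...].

Answer: [5, 4, 0, 3, 1, 2]

Derivation:
After 1 (swap(3, 2)): [5, 1, 0, 3, 4, 2]
After 2 (swap(4, 1)): [5, 4, 0, 3, 1, 2]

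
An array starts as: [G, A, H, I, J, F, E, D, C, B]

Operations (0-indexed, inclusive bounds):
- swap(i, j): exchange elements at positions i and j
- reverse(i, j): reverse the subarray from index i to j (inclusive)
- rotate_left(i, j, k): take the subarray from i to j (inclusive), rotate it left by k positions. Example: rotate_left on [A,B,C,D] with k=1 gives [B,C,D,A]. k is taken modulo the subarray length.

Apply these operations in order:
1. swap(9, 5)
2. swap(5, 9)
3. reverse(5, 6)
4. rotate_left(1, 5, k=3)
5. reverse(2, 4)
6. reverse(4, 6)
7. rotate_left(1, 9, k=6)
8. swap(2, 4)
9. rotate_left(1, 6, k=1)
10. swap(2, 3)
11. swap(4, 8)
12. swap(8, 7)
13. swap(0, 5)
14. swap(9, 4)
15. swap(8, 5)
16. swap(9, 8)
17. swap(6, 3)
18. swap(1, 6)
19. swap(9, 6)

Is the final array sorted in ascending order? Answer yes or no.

After 1 (swap(9, 5)): [G, A, H, I, J, B, E, D, C, F]
After 2 (swap(5, 9)): [G, A, H, I, J, F, E, D, C, B]
After 3 (reverse(5, 6)): [G, A, H, I, J, E, F, D, C, B]
After 4 (rotate_left(1, 5, k=3)): [G, J, E, A, H, I, F, D, C, B]
After 5 (reverse(2, 4)): [G, J, H, A, E, I, F, D, C, B]
After 6 (reverse(4, 6)): [G, J, H, A, F, I, E, D, C, B]
After 7 (rotate_left(1, 9, k=6)): [G, D, C, B, J, H, A, F, I, E]
After 8 (swap(2, 4)): [G, D, J, B, C, H, A, F, I, E]
After 9 (rotate_left(1, 6, k=1)): [G, J, B, C, H, A, D, F, I, E]
After 10 (swap(2, 3)): [G, J, C, B, H, A, D, F, I, E]
After 11 (swap(4, 8)): [G, J, C, B, I, A, D, F, H, E]
After 12 (swap(8, 7)): [G, J, C, B, I, A, D, H, F, E]
After 13 (swap(0, 5)): [A, J, C, B, I, G, D, H, F, E]
After 14 (swap(9, 4)): [A, J, C, B, E, G, D, H, F, I]
After 15 (swap(8, 5)): [A, J, C, B, E, F, D, H, G, I]
After 16 (swap(9, 8)): [A, J, C, B, E, F, D, H, I, G]
After 17 (swap(6, 3)): [A, J, C, D, E, F, B, H, I, G]
After 18 (swap(1, 6)): [A, B, C, D, E, F, J, H, I, G]
After 19 (swap(9, 6)): [A, B, C, D, E, F, G, H, I, J]

Answer: yes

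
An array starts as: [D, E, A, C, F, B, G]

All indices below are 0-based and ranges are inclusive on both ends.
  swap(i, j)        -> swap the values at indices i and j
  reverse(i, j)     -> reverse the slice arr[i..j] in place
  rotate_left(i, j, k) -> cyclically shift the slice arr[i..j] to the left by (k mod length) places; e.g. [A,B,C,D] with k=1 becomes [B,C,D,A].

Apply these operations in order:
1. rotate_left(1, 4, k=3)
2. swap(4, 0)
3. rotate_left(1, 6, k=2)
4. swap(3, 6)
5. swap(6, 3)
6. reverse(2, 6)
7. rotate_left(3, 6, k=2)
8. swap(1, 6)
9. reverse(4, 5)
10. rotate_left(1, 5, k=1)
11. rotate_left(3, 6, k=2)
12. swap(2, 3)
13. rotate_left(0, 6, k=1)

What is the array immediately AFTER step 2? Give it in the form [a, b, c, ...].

After 1 (rotate_left(1, 4, k=3)): [D, F, E, A, C, B, G]
After 2 (swap(4, 0)): [C, F, E, A, D, B, G]

Answer: [C, F, E, A, D, B, G]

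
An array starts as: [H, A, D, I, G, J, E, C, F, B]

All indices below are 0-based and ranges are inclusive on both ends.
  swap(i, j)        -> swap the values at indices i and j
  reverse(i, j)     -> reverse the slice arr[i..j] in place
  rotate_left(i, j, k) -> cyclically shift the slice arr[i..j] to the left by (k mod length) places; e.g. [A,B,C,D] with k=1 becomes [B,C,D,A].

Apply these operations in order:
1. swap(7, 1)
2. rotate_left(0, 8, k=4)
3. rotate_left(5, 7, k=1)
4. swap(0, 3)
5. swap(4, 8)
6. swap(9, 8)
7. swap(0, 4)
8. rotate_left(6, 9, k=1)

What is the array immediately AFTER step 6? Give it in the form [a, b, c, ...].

After 1 (swap(7, 1)): [H, C, D, I, G, J, E, A, F, B]
After 2 (rotate_left(0, 8, k=4)): [G, J, E, A, F, H, C, D, I, B]
After 3 (rotate_left(5, 7, k=1)): [G, J, E, A, F, C, D, H, I, B]
After 4 (swap(0, 3)): [A, J, E, G, F, C, D, H, I, B]
After 5 (swap(4, 8)): [A, J, E, G, I, C, D, H, F, B]
After 6 (swap(9, 8)): [A, J, E, G, I, C, D, H, B, F]

Answer: [A, J, E, G, I, C, D, H, B, F]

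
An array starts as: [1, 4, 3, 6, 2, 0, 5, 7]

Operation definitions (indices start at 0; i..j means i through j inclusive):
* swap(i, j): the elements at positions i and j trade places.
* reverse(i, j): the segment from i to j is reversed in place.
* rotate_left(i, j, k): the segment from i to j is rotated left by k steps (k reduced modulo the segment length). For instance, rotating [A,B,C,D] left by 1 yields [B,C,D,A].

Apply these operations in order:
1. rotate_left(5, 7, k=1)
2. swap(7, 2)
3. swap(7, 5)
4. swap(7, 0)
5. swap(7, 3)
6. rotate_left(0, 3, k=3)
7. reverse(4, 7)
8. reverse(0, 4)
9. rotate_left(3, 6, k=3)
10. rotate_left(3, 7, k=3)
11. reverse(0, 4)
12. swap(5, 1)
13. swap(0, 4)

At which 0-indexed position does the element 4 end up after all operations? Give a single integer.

After 1 (rotate_left(5, 7, k=1)): [1, 4, 3, 6, 2, 5, 7, 0]
After 2 (swap(7, 2)): [1, 4, 0, 6, 2, 5, 7, 3]
After 3 (swap(7, 5)): [1, 4, 0, 6, 2, 3, 7, 5]
After 4 (swap(7, 0)): [5, 4, 0, 6, 2, 3, 7, 1]
After 5 (swap(7, 3)): [5, 4, 0, 1, 2, 3, 7, 6]
After 6 (rotate_left(0, 3, k=3)): [1, 5, 4, 0, 2, 3, 7, 6]
After 7 (reverse(4, 7)): [1, 5, 4, 0, 6, 7, 3, 2]
After 8 (reverse(0, 4)): [6, 0, 4, 5, 1, 7, 3, 2]
After 9 (rotate_left(3, 6, k=3)): [6, 0, 4, 3, 5, 1, 7, 2]
After 10 (rotate_left(3, 7, k=3)): [6, 0, 4, 7, 2, 3, 5, 1]
After 11 (reverse(0, 4)): [2, 7, 4, 0, 6, 3, 5, 1]
After 12 (swap(5, 1)): [2, 3, 4, 0, 6, 7, 5, 1]
After 13 (swap(0, 4)): [6, 3, 4, 0, 2, 7, 5, 1]

Answer: 2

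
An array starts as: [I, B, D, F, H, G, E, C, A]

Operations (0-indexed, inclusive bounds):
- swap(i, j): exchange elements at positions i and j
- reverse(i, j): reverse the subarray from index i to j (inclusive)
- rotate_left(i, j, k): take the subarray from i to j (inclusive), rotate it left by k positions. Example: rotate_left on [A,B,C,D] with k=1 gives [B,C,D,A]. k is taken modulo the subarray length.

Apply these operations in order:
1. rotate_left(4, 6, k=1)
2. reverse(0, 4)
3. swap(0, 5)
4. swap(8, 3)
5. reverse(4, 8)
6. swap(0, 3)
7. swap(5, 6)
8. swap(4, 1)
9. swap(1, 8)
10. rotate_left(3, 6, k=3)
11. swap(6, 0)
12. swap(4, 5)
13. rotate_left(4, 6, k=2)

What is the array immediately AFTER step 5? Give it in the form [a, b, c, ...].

After 1 (rotate_left(4, 6, k=1)): [I, B, D, F, G, E, H, C, A]
After 2 (reverse(0, 4)): [G, F, D, B, I, E, H, C, A]
After 3 (swap(0, 5)): [E, F, D, B, I, G, H, C, A]
After 4 (swap(8, 3)): [E, F, D, A, I, G, H, C, B]
After 5 (reverse(4, 8)): [E, F, D, A, B, C, H, G, I]

Answer: [E, F, D, A, B, C, H, G, I]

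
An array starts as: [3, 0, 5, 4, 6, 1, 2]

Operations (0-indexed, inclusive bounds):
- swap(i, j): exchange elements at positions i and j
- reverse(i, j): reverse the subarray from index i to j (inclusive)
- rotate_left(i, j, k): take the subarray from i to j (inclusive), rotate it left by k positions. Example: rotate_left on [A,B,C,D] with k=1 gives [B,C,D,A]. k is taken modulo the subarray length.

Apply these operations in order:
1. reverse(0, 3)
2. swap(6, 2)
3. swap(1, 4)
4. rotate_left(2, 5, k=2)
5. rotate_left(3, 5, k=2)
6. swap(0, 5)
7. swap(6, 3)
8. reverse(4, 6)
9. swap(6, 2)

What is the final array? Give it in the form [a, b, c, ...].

After 1 (reverse(0, 3)): [4, 5, 0, 3, 6, 1, 2]
After 2 (swap(6, 2)): [4, 5, 2, 3, 6, 1, 0]
After 3 (swap(1, 4)): [4, 6, 2, 3, 5, 1, 0]
After 4 (rotate_left(2, 5, k=2)): [4, 6, 5, 1, 2, 3, 0]
After 5 (rotate_left(3, 5, k=2)): [4, 6, 5, 3, 1, 2, 0]
After 6 (swap(0, 5)): [2, 6, 5, 3, 1, 4, 0]
After 7 (swap(6, 3)): [2, 6, 5, 0, 1, 4, 3]
After 8 (reverse(4, 6)): [2, 6, 5, 0, 3, 4, 1]
After 9 (swap(6, 2)): [2, 6, 1, 0, 3, 4, 5]

Answer: [2, 6, 1, 0, 3, 4, 5]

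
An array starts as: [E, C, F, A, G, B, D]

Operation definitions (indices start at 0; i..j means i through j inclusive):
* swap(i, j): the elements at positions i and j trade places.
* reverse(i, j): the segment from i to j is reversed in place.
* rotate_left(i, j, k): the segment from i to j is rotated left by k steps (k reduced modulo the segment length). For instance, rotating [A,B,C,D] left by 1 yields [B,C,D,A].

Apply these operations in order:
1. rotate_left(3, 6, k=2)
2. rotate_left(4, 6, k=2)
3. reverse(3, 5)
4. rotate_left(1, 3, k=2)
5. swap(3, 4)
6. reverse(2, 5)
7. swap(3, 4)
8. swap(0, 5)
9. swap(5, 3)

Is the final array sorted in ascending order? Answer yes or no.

Answer: no

Derivation:
After 1 (rotate_left(3, 6, k=2)): [E, C, F, B, D, A, G]
After 2 (rotate_left(4, 6, k=2)): [E, C, F, B, G, D, A]
After 3 (reverse(3, 5)): [E, C, F, D, G, B, A]
After 4 (rotate_left(1, 3, k=2)): [E, D, C, F, G, B, A]
After 5 (swap(3, 4)): [E, D, C, G, F, B, A]
After 6 (reverse(2, 5)): [E, D, B, F, G, C, A]
After 7 (swap(3, 4)): [E, D, B, G, F, C, A]
After 8 (swap(0, 5)): [C, D, B, G, F, E, A]
After 9 (swap(5, 3)): [C, D, B, E, F, G, A]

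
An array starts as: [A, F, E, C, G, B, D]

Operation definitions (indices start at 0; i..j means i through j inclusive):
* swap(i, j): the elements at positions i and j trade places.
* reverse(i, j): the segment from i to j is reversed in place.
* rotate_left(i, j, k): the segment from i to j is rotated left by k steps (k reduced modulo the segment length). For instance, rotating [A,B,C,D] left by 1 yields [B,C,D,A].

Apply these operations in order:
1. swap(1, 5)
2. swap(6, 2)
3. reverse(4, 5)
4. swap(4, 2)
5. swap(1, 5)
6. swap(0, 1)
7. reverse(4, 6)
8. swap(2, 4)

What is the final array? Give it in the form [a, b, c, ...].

Answer: [G, A, E, C, F, B, D]

Derivation:
After 1 (swap(1, 5)): [A, B, E, C, G, F, D]
After 2 (swap(6, 2)): [A, B, D, C, G, F, E]
After 3 (reverse(4, 5)): [A, B, D, C, F, G, E]
After 4 (swap(4, 2)): [A, B, F, C, D, G, E]
After 5 (swap(1, 5)): [A, G, F, C, D, B, E]
After 6 (swap(0, 1)): [G, A, F, C, D, B, E]
After 7 (reverse(4, 6)): [G, A, F, C, E, B, D]
After 8 (swap(2, 4)): [G, A, E, C, F, B, D]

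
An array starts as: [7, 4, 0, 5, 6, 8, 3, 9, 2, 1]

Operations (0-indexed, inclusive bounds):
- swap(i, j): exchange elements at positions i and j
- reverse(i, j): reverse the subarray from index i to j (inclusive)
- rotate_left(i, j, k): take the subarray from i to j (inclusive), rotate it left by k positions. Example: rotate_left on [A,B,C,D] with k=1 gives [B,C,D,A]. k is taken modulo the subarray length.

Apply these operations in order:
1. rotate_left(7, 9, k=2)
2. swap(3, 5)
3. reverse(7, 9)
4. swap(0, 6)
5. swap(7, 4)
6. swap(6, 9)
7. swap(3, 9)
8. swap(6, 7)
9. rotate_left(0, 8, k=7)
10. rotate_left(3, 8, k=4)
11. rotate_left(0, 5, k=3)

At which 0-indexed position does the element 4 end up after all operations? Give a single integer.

Answer: 2

Derivation:
After 1 (rotate_left(7, 9, k=2)): [7, 4, 0, 5, 6, 8, 3, 1, 9, 2]
After 2 (swap(3, 5)): [7, 4, 0, 8, 6, 5, 3, 1, 9, 2]
After 3 (reverse(7, 9)): [7, 4, 0, 8, 6, 5, 3, 2, 9, 1]
After 4 (swap(0, 6)): [3, 4, 0, 8, 6, 5, 7, 2, 9, 1]
After 5 (swap(7, 4)): [3, 4, 0, 8, 2, 5, 7, 6, 9, 1]
After 6 (swap(6, 9)): [3, 4, 0, 8, 2, 5, 1, 6, 9, 7]
After 7 (swap(3, 9)): [3, 4, 0, 7, 2, 5, 1, 6, 9, 8]
After 8 (swap(6, 7)): [3, 4, 0, 7, 2, 5, 6, 1, 9, 8]
After 9 (rotate_left(0, 8, k=7)): [1, 9, 3, 4, 0, 7, 2, 5, 6, 8]
After 10 (rotate_left(3, 8, k=4)): [1, 9, 3, 5, 6, 4, 0, 7, 2, 8]
After 11 (rotate_left(0, 5, k=3)): [5, 6, 4, 1, 9, 3, 0, 7, 2, 8]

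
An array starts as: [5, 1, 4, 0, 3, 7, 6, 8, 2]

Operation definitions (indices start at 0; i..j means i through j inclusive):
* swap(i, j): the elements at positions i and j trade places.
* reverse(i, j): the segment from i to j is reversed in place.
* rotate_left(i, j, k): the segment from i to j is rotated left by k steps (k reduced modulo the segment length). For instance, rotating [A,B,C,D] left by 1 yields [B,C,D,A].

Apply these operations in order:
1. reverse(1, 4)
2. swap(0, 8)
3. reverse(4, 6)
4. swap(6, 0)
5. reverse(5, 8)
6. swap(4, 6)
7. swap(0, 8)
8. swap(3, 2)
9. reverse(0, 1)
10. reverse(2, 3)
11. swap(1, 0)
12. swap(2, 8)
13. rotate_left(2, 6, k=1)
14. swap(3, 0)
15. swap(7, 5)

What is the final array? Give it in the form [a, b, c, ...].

After 1 (reverse(1, 4)): [5, 3, 0, 4, 1, 7, 6, 8, 2]
After 2 (swap(0, 8)): [2, 3, 0, 4, 1, 7, 6, 8, 5]
After 3 (reverse(4, 6)): [2, 3, 0, 4, 6, 7, 1, 8, 5]
After 4 (swap(6, 0)): [1, 3, 0, 4, 6, 7, 2, 8, 5]
After 5 (reverse(5, 8)): [1, 3, 0, 4, 6, 5, 8, 2, 7]
After 6 (swap(4, 6)): [1, 3, 0, 4, 8, 5, 6, 2, 7]
After 7 (swap(0, 8)): [7, 3, 0, 4, 8, 5, 6, 2, 1]
After 8 (swap(3, 2)): [7, 3, 4, 0, 8, 5, 6, 2, 1]
After 9 (reverse(0, 1)): [3, 7, 4, 0, 8, 5, 6, 2, 1]
After 10 (reverse(2, 3)): [3, 7, 0, 4, 8, 5, 6, 2, 1]
After 11 (swap(1, 0)): [7, 3, 0, 4, 8, 5, 6, 2, 1]
After 12 (swap(2, 8)): [7, 3, 1, 4, 8, 5, 6, 2, 0]
After 13 (rotate_left(2, 6, k=1)): [7, 3, 4, 8, 5, 6, 1, 2, 0]
After 14 (swap(3, 0)): [8, 3, 4, 7, 5, 6, 1, 2, 0]
After 15 (swap(7, 5)): [8, 3, 4, 7, 5, 2, 1, 6, 0]

Answer: [8, 3, 4, 7, 5, 2, 1, 6, 0]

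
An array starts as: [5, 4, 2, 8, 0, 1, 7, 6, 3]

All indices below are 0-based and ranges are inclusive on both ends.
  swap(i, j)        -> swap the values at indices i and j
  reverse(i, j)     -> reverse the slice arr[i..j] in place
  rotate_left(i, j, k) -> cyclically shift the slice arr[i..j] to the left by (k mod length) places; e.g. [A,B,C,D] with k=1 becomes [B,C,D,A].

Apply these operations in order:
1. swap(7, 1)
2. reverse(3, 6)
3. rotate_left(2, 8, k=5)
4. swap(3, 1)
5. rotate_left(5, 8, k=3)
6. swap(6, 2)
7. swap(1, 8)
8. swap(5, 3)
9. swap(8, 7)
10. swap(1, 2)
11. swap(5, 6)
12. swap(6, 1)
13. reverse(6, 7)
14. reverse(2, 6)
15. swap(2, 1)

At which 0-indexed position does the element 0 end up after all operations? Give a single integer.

Answer: 6

Derivation:
After 1 (swap(7, 1)): [5, 6, 2, 8, 0, 1, 7, 4, 3]
After 2 (reverse(3, 6)): [5, 6, 2, 7, 1, 0, 8, 4, 3]
After 3 (rotate_left(2, 8, k=5)): [5, 6, 4, 3, 2, 7, 1, 0, 8]
After 4 (swap(3, 1)): [5, 3, 4, 6, 2, 7, 1, 0, 8]
After 5 (rotate_left(5, 8, k=3)): [5, 3, 4, 6, 2, 8, 7, 1, 0]
After 6 (swap(6, 2)): [5, 3, 7, 6, 2, 8, 4, 1, 0]
After 7 (swap(1, 8)): [5, 0, 7, 6, 2, 8, 4, 1, 3]
After 8 (swap(5, 3)): [5, 0, 7, 8, 2, 6, 4, 1, 3]
After 9 (swap(8, 7)): [5, 0, 7, 8, 2, 6, 4, 3, 1]
After 10 (swap(1, 2)): [5, 7, 0, 8, 2, 6, 4, 3, 1]
After 11 (swap(5, 6)): [5, 7, 0, 8, 2, 4, 6, 3, 1]
After 12 (swap(6, 1)): [5, 6, 0, 8, 2, 4, 7, 3, 1]
After 13 (reverse(6, 7)): [5, 6, 0, 8, 2, 4, 3, 7, 1]
After 14 (reverse(2, 6)): [5, 6, 3, 4, 2, 8, 0, 7, 1]
After 15 (swap(2, 1)): [5, 3, 6, 4, 2, 8, 0, 7, 1]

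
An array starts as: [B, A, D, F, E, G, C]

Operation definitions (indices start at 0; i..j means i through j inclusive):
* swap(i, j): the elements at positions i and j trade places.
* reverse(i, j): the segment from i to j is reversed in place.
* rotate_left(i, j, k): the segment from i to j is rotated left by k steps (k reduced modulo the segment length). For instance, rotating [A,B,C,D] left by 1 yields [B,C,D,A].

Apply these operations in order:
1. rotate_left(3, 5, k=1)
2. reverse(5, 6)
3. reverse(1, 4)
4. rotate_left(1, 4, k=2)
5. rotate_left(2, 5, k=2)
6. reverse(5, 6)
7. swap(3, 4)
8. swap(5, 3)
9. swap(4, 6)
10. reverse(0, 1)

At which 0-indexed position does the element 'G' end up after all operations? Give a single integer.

Answer: 4

Derivation:
After 1 (rotate_left(3, 5, k=1)): [B, A, D, E, G, F, C]
After 2 (reverse(5, 6)): [B, A, D, E, G, C, F]
After 3 (reverse(1, 4)): [B, G, E, D, A, C, F]
After 4 (rotate_left(1, 4, k=2)): [B, D, A, G, E, C, F]
After 5 (rotate_left(2, 5, k=2)): [B, D, E, C, A, G, F]
After 6 (reverse(5, 6)): [B, D, E, C, A, F, G]
After 7 (swap(3, 4)): [B, D, E, A, C, F, G]
After 8 (swap(5, 3)): [B, D, E, F, C, A, G]
After 9 (swap(4, 6)): [B, D, E, F, G, A, C]
After 10 (reverse(0, 1)): [D, B, E, F, G, A, C]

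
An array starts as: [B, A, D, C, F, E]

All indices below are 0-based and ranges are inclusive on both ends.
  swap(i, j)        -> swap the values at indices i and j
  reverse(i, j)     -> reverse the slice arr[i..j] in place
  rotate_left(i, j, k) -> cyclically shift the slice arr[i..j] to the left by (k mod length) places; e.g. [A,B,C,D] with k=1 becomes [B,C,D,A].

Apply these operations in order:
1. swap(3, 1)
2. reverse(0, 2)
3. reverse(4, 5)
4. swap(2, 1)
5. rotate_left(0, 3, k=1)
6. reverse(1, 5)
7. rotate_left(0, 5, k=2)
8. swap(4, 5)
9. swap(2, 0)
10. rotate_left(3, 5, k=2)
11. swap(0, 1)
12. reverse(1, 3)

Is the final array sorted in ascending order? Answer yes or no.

After 1 (swap(3, 1)): [B, C, D, A, F, E]
After 2 (reverse(0, 2)): [D, C, B, A, F, E]
After 3 (reverse(4, 5)): [D, C, B, A, E, F]
After 4 (swap(2, 1)): [D, B, C, A, E, F]
After 5 (rotate_left(0, 3, k=1)): [B, C, A, D, E, F]
After 6 (reverse(1, 5)): [B, F, E, D, A, C]
After 7 (rotate_left(0, 5, k=2)): [E, D, A, C, B, F]
After 8 (swap(4, 5)): [E, D, A, C, F, B]
After 9 (swap(2, 0)): [A, D, E, C, F, B]
After 10 (rotate_left(3, 5, k=2)): [A, D, E, B, C, F]
After 11 (swap(0, 1)): [D, A, E, B, C, F]
After 12 (reverse(1, 3)): [D, B, E, A, C, F]

Answer: no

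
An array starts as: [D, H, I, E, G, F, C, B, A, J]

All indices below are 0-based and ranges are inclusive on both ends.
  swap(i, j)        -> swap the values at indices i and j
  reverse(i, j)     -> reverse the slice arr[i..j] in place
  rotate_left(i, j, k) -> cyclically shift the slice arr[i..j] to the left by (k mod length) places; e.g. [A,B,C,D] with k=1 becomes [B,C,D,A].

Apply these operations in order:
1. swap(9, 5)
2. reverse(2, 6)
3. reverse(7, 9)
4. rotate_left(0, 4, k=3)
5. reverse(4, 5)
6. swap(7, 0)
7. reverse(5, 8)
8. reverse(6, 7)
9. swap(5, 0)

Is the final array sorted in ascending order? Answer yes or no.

Answer: no

Derivation:
After 1 (swap(9, 5)): [D, H, I, E, G, J, C, B, A, F]
After 2 (reverse(2, 6)): [D, H, C, J, G, E, I, B, A, F]
After 3 (reverse(7, 9)): [D, H, C, J, G, E, I, F, A, B]
After 4 (rotate_left(0, 4, k=3)): [J, G, D, H, C, E, I, F, A, B]
After 5 (reverse(4, 5)): [J, G, D, H, E, C, I, F, A, B]
After 6 (swap(7, 0)): [F, G, D, H, E, C, I, J, A, B]
After 7 (reverse(5, 8)): [F, G, D, H, E, A, J, I, C, B]
After 8 (reverse(6, 7)): [F, G, D, H, E, A, I, J, C, B]
After 9 (swap(5, 0)): [A, G, D, H, E, F, I, J, C, B]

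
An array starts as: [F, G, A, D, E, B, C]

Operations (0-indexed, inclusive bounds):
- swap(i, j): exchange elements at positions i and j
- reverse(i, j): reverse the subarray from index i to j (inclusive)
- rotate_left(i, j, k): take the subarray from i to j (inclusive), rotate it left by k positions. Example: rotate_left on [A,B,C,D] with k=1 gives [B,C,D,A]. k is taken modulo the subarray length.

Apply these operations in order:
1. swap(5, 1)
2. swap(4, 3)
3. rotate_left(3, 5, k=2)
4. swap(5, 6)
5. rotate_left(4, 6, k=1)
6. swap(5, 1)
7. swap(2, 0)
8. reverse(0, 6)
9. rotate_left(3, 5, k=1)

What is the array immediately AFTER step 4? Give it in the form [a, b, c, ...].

Answer: [F, B, A, G, E, C, D]

Derivation:
After 1 (swap(5, 1)): [F, B, A, D, E, G, C]
After 2 (swap(4, 3)): [F, B, A, E, D, G, C]
After 3 (rotate_left(3, 5, k=2)): [F, B, A, G, E, D, C]
After 4 (swap(5, 6)): [F, B, A, G, E, C, D]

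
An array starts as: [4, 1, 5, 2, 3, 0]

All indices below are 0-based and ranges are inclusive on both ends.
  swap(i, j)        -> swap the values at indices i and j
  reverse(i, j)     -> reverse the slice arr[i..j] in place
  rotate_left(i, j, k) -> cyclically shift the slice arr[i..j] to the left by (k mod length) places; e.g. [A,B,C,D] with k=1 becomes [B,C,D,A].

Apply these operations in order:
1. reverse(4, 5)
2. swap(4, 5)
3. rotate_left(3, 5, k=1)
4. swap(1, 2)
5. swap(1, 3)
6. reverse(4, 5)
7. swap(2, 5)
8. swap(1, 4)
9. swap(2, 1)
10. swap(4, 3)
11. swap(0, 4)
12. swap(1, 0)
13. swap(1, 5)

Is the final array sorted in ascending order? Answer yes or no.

Answer: yes

Derivation:
After 1 (reverse(4, 5)): [4, 1, 5, 2, 0, 3]
After 2 (swap(4, 5)): [4, 1, 5, 2, 3, 0]
After 3 (rotate_left(3, 5, k=1)): [4, 1, 5, 3, 0, 2]
After 4 (swap(1, 2)): [4, 5, 1, 3, 0, 2]
After 5 (swap(1, 3)): [4, 3, 1, 5, 0, 2]
After 6 (reverse(4, 5)): [4, 3, 1, 5, 2, 0]
After 7 (swap(2, 5)): [4, 3, 0, 5, 2, 1]
After 8 (swap(1, 4)): [4, 2, 0, 5, 3, 1]
After 9 (swap(2, 1)): [4, 0, 2, 5, 3, 1]
After 10 (swap(4, 3)): [4, 0, 2, 3, 5, 1]
After 11 (swap(0, 4)): [5, 0, 2, 3, 4, 1]
After 12 (swap(1, 0)): [0, 5, 2, 3, 4, 1]
After 13 (swap(1, 5)): [0, 1, 2, 3, 4, 5]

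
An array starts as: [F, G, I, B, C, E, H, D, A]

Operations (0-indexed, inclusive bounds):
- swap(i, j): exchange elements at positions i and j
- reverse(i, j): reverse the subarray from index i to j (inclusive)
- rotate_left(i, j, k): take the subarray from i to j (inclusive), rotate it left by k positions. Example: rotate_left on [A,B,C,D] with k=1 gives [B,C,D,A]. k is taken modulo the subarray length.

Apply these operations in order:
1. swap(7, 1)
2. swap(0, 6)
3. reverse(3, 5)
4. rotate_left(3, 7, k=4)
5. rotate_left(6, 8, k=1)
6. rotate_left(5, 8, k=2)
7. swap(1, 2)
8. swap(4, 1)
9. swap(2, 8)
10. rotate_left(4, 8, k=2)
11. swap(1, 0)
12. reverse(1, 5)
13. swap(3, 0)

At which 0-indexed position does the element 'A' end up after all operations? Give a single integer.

After 1 (swap(7, 1)): [F, D, I, B, C, E, H, G, A]
After 2 (swap(0, 6)): [H, D, I, B, C, E, F, G, A]
After 3 (reverse(3, 5)): [H, D, I, E, C, B, F, G, A]
After 4 (rotate_left(3, 7, k=4)): [H, D, I, G, E, C, B, F, A]
After 5 (rotate_left(6, 8, k=1)): [H, D, I, G, E, C, F, A, B]
After 6 (rotate_left(5, 8, k=2)): [H, D, I, G, E, A, B, C, F]
After 7 (swap(1, 2)): [H, I, D, G, E, A, B, C, F]
After 8 (swap(4, 1)): [H, E, D, G, I, A, B, C, F]
After 9 (swap(2, 8)): [H, E, F, G, I, A, B, C, D]
After 10 (rotate_left(4, 8, k=2)): [H, E, F, G, B, C, D, I, A]
After 11 (swap(1, 0)): [E, H, F, G, B, C, D, I, A]
After 12 (reverse(1, 5)): [E, C, B, G, F, H, D, I, A]
After 13 (swap(3, 0)): [G, C, B, E, F, H, D, I, A]

Answer: 8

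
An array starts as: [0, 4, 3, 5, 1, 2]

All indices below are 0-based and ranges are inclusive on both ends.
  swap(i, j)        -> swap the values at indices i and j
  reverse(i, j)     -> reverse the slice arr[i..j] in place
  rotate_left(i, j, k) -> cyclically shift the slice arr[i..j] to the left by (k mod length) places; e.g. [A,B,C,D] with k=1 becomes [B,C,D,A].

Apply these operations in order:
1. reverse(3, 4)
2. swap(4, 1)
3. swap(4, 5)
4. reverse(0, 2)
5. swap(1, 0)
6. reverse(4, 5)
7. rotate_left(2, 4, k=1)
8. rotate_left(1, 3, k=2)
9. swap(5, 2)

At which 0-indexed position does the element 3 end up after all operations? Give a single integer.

Answer: 5

Derivation:
After 1 (reverse(3, 4)): [0, 4, 3, 1, 5, 2]
After 2 (swap(4, 1)): [0, 5, 3, 1, 4, 2]
After 3 (swap(4, 5)): [0, 5, 3, 1, 2, 4]
After 4 (reverse(0, 2)): [3, 5, 0, 1, 2, 4]
After 5 (swap(1, 0)): [5, 3, 0, 1, 2, 4]
After 6 (reverse(4, 5)): [5, 3, 0, 1, 4, 2]
After 7 (rotate_left(2, 4, k=1)): [5, 3, 1, 4, 0, 2]
After 8 (rotate_left(1, 3, k=2)): [5, 4, 3, 1, 0, 2]
After 9 (swap(5, 2)): [5, 4, 2, 1, 0, 3]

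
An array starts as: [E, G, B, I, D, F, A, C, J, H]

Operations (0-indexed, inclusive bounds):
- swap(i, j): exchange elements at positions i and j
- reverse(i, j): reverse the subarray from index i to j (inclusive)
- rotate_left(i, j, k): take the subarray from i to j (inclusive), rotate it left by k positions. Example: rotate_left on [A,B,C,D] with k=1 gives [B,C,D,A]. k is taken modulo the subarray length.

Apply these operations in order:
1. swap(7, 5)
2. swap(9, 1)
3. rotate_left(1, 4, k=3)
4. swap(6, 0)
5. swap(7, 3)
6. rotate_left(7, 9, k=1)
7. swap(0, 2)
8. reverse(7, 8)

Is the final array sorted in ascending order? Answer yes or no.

After 1 (swap(7, 5)): [E, G, B, I, D, C, A, F, J, H]
After 2 (swap(9, 1)): [E, H, B, I, D, C, A, F, J, G]
After 3 (rotate_left(1, 4, k=3)): [E, D, H, B, I, C, A, F, J, G]
After 4 (swap(6, 0)): [A, D, H, B, I, C, E, F, J, G]
After 5 (swap(7, 3)): [A, D, H, F, I, C, E, B, J, G]
After 6 (rotate_left(7, 9, k=1)): [A, D, H, F, I, C, E, J, G, B]
After 7 (swap(0, 2)): [H, D, A, F, I, C, E, J, G, B]
After 8 (reverse(7, 8)): [H, D, A, F, I, C, E, G, J, B]

Answer: no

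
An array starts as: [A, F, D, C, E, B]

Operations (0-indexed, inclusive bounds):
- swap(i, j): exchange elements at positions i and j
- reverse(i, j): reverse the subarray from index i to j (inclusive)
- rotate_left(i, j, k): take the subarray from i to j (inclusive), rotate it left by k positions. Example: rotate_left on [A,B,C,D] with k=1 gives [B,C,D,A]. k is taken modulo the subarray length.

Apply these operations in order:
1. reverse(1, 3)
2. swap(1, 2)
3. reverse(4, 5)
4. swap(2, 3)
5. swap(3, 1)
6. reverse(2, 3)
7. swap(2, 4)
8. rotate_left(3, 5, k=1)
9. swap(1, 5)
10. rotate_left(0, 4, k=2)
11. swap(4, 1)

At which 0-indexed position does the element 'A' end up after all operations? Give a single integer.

Answer: 3

Derivation:
After 1 (reverse(1, 3)): [A, C, D, F, E, B]
After 2 (swap(1, 2)): [A, D, C, F, E, B]
After 3 (reverse(4, 5)): [A, D, C, F, B, E]
After 4 (swap(2, 3)): [A, D, F, C, B, E]
After 5 (swap(3, 1)): [A, C, F, D, B, E]
After 6 (reverse(2, 3)): [A, C, D, F, B, E]
After 7 (swap(2, 4)): [A, C, B, F, D, E]
After 8 (rotate_left(3, 5, k=1)): [A, C, B, D, E, F]
After 9 (swap(1, 5)): [A, F, B, D, E, C]
After 10 (rotate_left(0, 4, k=2)): [B, D, E, A, F, C]
After 11 (swap(4, 1)): [B, F, E, A, D, C]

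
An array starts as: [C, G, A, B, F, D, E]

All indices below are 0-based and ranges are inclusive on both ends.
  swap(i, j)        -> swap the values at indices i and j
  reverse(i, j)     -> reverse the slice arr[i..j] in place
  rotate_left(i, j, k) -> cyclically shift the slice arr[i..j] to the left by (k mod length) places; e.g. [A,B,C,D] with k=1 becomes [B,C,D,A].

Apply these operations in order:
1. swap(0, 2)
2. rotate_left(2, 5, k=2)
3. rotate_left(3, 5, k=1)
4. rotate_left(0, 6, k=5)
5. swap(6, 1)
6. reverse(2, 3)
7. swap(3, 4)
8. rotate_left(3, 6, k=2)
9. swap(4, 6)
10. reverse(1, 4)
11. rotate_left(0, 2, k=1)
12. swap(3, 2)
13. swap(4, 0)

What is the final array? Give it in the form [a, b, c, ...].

After 1 (swap(0, 2)): [A, G, C, B, F, D, E]
After 2 (rotate_left(2, 5, k=2)): [A, G, F, D, C, B, E]
After 3 (rotate_left(3, 5, k=1)): [A, G, F, C, B, D, E]
After 4 (rotate_left(0, 6, k=5)): [D, E, A, G, F, C, B]
After 5 (swap(6, 1)): [D, B, A, G, F, C, E]
After 6 (reverse(2, 3)): [D, B, G, A, F, C, E]
After 7 (swap(3, 4)): [D, B, G, F, A, C, E]
After 8 (rotate_left(3, 6, k=2)): [D, B, G, C, E, F, A]
After 9 (swap(4, 6)): [D, B, G, C, A, F, E]
After 10 (reverse(1, 4)): [D, A, C, G, B, F, E]
After 11 (rotate_left(0, 2, k=1)): [A, C, D, G, B, F, E]
After 12 (swap(3, 2)): [A, C, G, D, B, F, E]
After 13 (swap(4, 0)): [B, C, G, D, A, F, E]

Answer: [B, C, G, D, A, F, E]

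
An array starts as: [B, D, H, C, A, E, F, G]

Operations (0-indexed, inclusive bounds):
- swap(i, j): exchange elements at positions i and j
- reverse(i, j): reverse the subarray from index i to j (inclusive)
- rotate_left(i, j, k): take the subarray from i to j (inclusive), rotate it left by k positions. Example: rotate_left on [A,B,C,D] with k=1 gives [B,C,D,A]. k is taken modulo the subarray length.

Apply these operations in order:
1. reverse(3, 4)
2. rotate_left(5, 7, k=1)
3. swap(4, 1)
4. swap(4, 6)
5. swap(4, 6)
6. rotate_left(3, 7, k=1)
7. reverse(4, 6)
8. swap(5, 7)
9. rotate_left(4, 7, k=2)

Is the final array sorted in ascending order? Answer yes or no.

Answer: no

Derivation:
After 1 (reverse(3, 4)): [B, D, H, A, C, E, F, G]
After 2 (rotate_left(5, 7, k=1)): [B, D, H, A, C, F, G, E]
After 3 (swap(4, 1)): [B, C, H, A, D, F, G, E]
After 4 (swap(4, 6)): [B, C, H, A, G, F, D, E]
After 5 (swap(4, 6)): [B, C, H, A, D, F, G, E]
After 6 (rotate_left(3, 7, k=1)): [B, C, H, D, F, G, E, A]
After 7 (reverse(4, 6)): [B, C, H, D, E, G, F, A]
After 8 (swap(5, 7)): [B, C, H, D, E, A, F, G]
After 9 (rotate_left(4, 7, k=2)): [B, C, H, D, F, G, E, A]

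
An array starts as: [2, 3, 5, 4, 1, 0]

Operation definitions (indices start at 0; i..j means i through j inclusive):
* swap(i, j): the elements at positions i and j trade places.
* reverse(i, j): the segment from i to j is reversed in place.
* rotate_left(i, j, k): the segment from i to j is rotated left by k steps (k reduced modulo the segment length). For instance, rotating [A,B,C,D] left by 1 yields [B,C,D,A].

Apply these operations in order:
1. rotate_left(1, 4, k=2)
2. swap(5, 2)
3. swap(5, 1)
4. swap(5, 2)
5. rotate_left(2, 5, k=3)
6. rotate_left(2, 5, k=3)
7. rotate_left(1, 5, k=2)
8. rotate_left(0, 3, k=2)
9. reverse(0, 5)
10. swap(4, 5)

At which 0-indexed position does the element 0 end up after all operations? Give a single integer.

Answer: 2

Derivation:
After 1 (rotate_left(1, 4, k=2)): [2, 4, 1, 3, 5, 0]
After 2 (swap(5, 2)): [2, 4, 0, 3, 5, 1]
After 3 (swap(5, 1)): [2, 1, 0, 3, 5, 4]
After 4 (swap(5, 2)): [2, 1, 4, 3, 5, 0]
After 5 (rotate_left(2, 5, k=3)): [2, 1, 0, 4, 3, 5]
After 6 (rotate_left(2, 5, k=3)): [2, 1, 5, 0, 4, 3]
After 7 (rotate_left(1, 5, k=2)): [2, 0, 4, 3, 1, 5]
After 8 (rotate_left(0, 3, k=2)): [4, 3, 2, 0, 1, 5]
After 9 (reverse(0, 5)): [5, 1, 0, 2, 3, 4]
After 10 (swap(4, 5)): [5, 1, 0, 2, 4, 3]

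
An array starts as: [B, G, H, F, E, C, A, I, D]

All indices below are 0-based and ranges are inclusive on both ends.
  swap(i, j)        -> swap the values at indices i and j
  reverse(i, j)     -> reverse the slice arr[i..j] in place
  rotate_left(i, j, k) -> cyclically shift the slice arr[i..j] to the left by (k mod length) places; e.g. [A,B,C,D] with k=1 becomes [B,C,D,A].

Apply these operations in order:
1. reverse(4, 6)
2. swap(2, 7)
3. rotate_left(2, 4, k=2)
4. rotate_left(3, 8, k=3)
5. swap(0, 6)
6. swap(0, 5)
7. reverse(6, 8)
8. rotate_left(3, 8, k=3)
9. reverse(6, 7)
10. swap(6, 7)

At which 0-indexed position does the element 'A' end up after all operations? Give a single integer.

After 1 (reverse(4, 6)): [B, G, H, F, A, C, E, I, D]
After 2 (swap(2, 7)): [B, G, I, F, A, C, E, H, D]
After 3 (rotate_left(2, 4, k=2)): [B, G, A, I, F, C, E, H, D]
After 4 (rotate_left(3, 8, k=3)): [B, G, A, E, H, D, I, F, C]
After 5 (swap(0, 6)): [I, G, A, E, H, D, B, F, C]
After 6 (swap(0, 5)): [D, G, A, E, H, I, B, F, C]
After 7 (reverse(6, 8)): [D, G, A, E, H, I, C, F, B]
After 8 (rotate_left(3, 8, k=3)): [D, G, A, C, F, B, E, H, I]
After 9 (reverse(6, 7)): [D, G, A, C, F, B, H, E, I]
After 10 (swap(6, 7)): [D, G, A, C, F, B, E, H, I]

Answer: 2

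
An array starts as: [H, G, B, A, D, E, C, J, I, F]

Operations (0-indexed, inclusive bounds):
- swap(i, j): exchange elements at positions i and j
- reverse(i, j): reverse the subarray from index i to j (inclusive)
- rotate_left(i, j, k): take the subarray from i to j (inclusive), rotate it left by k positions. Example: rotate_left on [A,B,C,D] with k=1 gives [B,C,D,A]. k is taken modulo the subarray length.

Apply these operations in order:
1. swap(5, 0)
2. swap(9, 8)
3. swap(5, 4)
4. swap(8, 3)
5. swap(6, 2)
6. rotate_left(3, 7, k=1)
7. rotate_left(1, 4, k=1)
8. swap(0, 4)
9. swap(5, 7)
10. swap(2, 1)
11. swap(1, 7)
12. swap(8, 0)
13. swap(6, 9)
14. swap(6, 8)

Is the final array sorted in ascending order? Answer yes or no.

Answer: yes

Derivation:
After 1 (swap(5, 0)): [E, G, B, A, D, H, C, J, I, F]
After 2 (swap(9, 8)): [E, G, B, A, D, H, C, J, F, I]
After 3 (swap(5, 4)): [E, G, B, A, H, D, C, J, F, I]
After 4 (swap(8, 3)): [E, G, B, F, H, D, C, J, A, I]
After 5 (swap(6, 2)): [E, G, C, F, H, D, B, J, A, I]
After 6 (rotate_left(3, 7, k=1)): [E, G, C, H, D, B, J, F, A, I]
After 7 (rotate_left(1, 4, k=1)): [E, C, H, D, G, B, J, F, A, I]
After 8 (swap(0, 4)): [G, C, H, D, E, B, J, F, A, I]
After 9 (swap(5, 7)): [G, C, H, D, E, F, J, B, A, I]
After 10 (swap(2, 1)): [G, H, C, D, E, F, J, B, A, I]
After 11 (swap(1, 7)): [G, B, C, D, E, F, J, H, A, I]
After 12 (swap(8, 0)): [A, B, C, D, E, F, J, H, G, I]
After 13 (swap(6, 9)): [A, B, C, D, E, F, I, H, G, J]
After 14 (swap(6, 8)): [A, B, C, D, E, F, G, H, I, J]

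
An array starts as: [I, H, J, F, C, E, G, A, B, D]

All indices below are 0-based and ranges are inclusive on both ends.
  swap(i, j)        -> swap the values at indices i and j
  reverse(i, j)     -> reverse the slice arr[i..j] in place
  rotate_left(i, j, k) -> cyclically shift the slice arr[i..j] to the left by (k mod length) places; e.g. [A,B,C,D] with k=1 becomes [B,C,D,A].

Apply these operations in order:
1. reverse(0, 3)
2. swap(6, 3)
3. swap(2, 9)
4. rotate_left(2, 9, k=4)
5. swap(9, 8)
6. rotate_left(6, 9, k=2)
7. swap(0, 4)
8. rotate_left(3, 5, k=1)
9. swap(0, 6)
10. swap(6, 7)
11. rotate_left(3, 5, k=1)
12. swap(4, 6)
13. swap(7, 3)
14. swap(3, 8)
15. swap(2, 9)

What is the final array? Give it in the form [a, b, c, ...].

Answer: [E, J, G, D, C, F, A, H, B, I]

Derivation:
After 1 (reverse(0, 3)): [F, J, H, I, C, E, G, A, B, D]
After 2 (swap(6, 3)): [F, J, H, G, C, E, I, A, B, D]
After 3 (swap(2, 9)): [F, J, D, G, C, E, I, A, B, H]
After 4 (rotate_left(2, 9, k=4)): [F, J, I, A, B, H, D, G, C, E]
After 5 (swap(9, 8)): [F, J, I, A, B, H, D, G, E, C]
After 6 (rotate_left(6, 9, k=2)): [F, J, I, A, B, H, E, C, D, G]
After 7 (swap(0, 4)): [B, J, I, A, F, H, E, C, D, G]
After 8 (rotate_left(3, 5, k=1)): [B, J, I, F, H, A, E, C, D, G]
After 9 (swap(0, 6)): [E, J, I, F, H, A, B, C, D, G]
After 10 (swap(6, 7)): [E, J, I, F, H, A, C, B, D, G]
After 11 (rotate_left(3, 5, k=1)): [E, J, I, H, A, F, C, B, D, G]
After 12 (swap(4, 6)): [E, J, I, H, C, F, A, B, D, G]
After 13 (swap(7, 3)): [E, J, I, B, C, F, A, H, D, G]
After 14 (swap(3, 8)): [E, J, I, D, C, F, A, H, B, G]
After 15 (swap(2, 9)): [E, J, G, D, C, F, A, H, B, I]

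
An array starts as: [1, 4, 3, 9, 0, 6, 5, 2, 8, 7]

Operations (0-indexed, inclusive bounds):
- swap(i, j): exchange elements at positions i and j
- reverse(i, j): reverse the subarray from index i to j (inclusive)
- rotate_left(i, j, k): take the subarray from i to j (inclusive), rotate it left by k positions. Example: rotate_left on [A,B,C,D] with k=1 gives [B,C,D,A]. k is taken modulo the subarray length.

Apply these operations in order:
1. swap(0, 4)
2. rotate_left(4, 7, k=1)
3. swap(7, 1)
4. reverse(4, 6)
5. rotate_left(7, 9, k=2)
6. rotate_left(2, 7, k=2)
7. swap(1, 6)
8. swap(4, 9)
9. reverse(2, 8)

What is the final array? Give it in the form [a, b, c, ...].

After 1 (swap(0, 4)): [0, 4, 3, 9, 1, 6, 5, 2, 8, 7]
After 2 (rotate_left(4, 7, k=1)): [0, 4, 3, 9, 6, 5, 2, 1, 8, 7]
After 3 (swap(7, 1)): [0, 1, 3, 9, 6, 5, 2, 4, 8, 7]
After 4 (reverse(4, 6)): [0, 1, 3, 9, 2, 5, 6, 4, 8, 7]
After 5 (rotate_left(7, 9, k=2)): [0, 1, 3, 9, 2, 5, 6, 7, 4, 8]
After 6 (rotate_left(2, 7, k=2)): [0, 1, 2, 5, 6, 7, 3, 9, 4, 8]
After 7 (swap(1, 6)): [0, 3, 2, 5, 6, 7, 1, 9, 4, 8]
After 8 (swap(4, 9)): [0, 3, 2, 5, 8, 7, 1, 9, 4, 6]
After 9 (reverse(2, 8)): [0, 3, 4, 9, 1, 7, 8, 5, 2, 6]

Answer: [0, 3, 4, 9, 1, 7, 8, 5, 2, 6]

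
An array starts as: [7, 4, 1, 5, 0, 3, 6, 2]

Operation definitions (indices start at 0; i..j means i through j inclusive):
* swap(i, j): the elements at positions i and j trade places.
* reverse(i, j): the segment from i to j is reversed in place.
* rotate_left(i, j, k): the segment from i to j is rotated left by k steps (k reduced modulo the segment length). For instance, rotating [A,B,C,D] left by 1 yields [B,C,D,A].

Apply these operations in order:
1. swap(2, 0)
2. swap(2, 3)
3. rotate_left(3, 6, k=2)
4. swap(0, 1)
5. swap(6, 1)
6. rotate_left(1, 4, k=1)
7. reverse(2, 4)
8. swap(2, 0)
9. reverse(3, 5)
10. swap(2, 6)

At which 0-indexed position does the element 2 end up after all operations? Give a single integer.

Answer: 7

Derivation:
After 1 (swap(2, 0)): [1, 4, 7, 5, 0, 3, 6, 2]
After 2 (swap(2, 3)): [1, 4, 5, 7, 0, 3, 6, 2]
After 3 (rotate_left(3, 6, k=2)): [1, 4, 5, 3, 6, 7, 0, 2]
After 4 (swap(0, 1)): [4, 1, 5, 3, 6, 7, 0, 2]
After 5 (swap(6, 1)): [4, 0, 5, 3, 6, 7, 1, 2]
After 6 (rotate_left(1, 4, k=1)): [4, 5, 3, 6, 0, 7, 1, 2]
After 7 (reverse(2, 4)): [4, 5, 0, 6, 3, 7, 1, 2]
After 8 (swap(2, 0)): [0, 5, 4, 6, 3, 7, 1, 2]
After 9 (reverse(3, 5)): [0, 5, 4, 7, 3, 6, 1, 2]
After 10 (swap(2, 6)): [0, 5, 1, 7, 3, 6, 4, 2]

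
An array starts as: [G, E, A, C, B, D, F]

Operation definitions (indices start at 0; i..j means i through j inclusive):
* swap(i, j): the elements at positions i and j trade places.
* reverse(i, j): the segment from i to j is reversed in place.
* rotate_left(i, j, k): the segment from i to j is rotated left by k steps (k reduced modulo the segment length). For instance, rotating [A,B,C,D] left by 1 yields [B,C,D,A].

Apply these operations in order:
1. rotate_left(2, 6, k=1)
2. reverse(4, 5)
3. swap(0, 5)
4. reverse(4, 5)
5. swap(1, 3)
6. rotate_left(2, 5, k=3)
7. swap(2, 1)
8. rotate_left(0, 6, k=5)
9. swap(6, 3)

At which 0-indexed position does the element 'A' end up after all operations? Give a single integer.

Answer: 1

Derivation:
After 1 (rotate_left(2, 6, k=1)): [G, E, C, B, D, F, A]
After 2 (reverse(4, 5)): [G, E, C, B, F, D, A]
After 3 (swap(0, 5)): [D, E, C, B, F, G, A]
After 4 (reverse(4, 5)): [D, E, C, B, G, F, A]
After 5 (swap(1, 3)): [D, B, C, E, G, F, A]
After 6 (rotate_left(2, 5, k=3)): [D, B, F, C, E, G, A]
After 7 (swap(2, 1)): [D, F, B, C, E, G, A]
After 8 (rotate_left(0, 6, k=5)): [G, A, D, F, B, C, E]
After 9 (swap(6, 3)): [G, A, D, E, B, C, F]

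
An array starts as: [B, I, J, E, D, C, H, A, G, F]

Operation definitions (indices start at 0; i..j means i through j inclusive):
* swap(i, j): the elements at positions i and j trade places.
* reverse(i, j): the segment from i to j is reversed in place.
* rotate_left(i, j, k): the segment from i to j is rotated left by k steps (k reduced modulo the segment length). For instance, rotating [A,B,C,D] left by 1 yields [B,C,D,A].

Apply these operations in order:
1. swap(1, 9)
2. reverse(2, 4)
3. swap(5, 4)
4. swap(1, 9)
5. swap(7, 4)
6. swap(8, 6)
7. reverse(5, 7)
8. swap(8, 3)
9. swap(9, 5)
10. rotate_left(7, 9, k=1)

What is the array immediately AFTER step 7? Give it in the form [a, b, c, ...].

Answer: [B, I, D, E, A, C, G, J, H, F]

Derivation:
After 1 (swap(1, 9)): [B, F, J, E, D, C, H, A, G, I]
After 2 (reverse(2, 4)): [B, F, D, E, J, C, H, A, G, I]
After 3 (swap(5, 4)): [B, F, D, E, C, J, H, A, G, I]
After 4 (swap(1, 9)): [B, I, D, E, C, J, H, A, G, F]
After 5 (swap(7, 4)): [B, I, D, E, A, J, H, C, G, F]
After 6 (swap(8, 6)): [B, I, D, E, A, J, G, C, H, F]
After 7 (reverse(5, 7)): [B, I, D, E, A, C, G, J, H, F]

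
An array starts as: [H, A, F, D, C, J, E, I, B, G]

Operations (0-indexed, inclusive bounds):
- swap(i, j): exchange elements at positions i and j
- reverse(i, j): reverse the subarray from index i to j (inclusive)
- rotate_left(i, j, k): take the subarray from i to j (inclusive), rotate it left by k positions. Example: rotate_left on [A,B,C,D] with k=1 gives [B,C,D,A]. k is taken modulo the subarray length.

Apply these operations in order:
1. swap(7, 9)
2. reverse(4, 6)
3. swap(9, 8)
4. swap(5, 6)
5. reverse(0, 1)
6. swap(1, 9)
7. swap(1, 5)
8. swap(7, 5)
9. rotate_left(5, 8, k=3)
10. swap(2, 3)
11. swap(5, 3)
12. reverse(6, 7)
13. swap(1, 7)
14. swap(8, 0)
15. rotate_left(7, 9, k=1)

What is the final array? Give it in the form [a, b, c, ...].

After 1 (swap(7, 9)): [H, A, F, D, C, J, E, G, B, I]
After 2 (reverse(4, 6)): [H, A, F, D, E, J, C, G, B, I]
After 3 (swap(9, 8)): [H, A, F, D, E, J, C, G, I, B]
After 4 (swap(5, 6)): [H, A, F, D, E, C, J, G, I, B]
After 5 (reverse(0, 1)): [A, H, F, D, E, C, J, G, I, B]
After 6 (swap(1, 9)): [A, B, F, D, E, C, J, G, I, H]
After 7 (swap(1, 5)): [A, C, F, D, E, B, J, G, I, H]
After 8 (swap(7, 5)): [A, C, F, D, E, G, J, B, I, H]
After 9 (rotate_left(5, 8, k=3)): [A, C, F, D, E, I, G, J, B, H]
After 10 (swap(2, 3)): [A, C, D, F, E, I, G, J, B, H]
After 11 (swap(5, 3)): [A, C, D, I, E, F, G, J, B, H]
After 12 (reverse(6, 7)): [A, C, D, I, E, F, J, G, B, H]
After 13 (swap(1, 7)): [A, G, D, I, E, F, J, C, B, H]
After 14 (swap(8, 0)): [B, G, D, I, E, F, J, C, A, H]
After 15 (rotate_left(7, 9, k=1)): [B, G, D, I, E, F, J, A, H, C]

Answer: [B, G, D, I, E, F, J, A, H, C]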